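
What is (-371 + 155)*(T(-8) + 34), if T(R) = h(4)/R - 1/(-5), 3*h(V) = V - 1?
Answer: -36801/5 ≈ -7360.2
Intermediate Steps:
h(V) = -⅓ + V/3 (h(V) = (V - 1)/3 = (-1 + V)/3 = -⅓ + V/3)
T(R) = ⅕ + 1/R (T(R) = (-⅓ + (⅓)*4)/R - 1/(-5) = (-⅓ + 4/3)/R - 1*(-⅕) = 1/R + ⅕ = ⅕ + 1/R)
(-371 + 155)*(T(-8) + 34) = (-371 + 155)*((⅕)*(5 - 8)/(-8) + 34) = -216*((⅕)*(-⅛)*(-3) + 34) = -216*(3/40 + 34) = -216*1363/40 = -36801/5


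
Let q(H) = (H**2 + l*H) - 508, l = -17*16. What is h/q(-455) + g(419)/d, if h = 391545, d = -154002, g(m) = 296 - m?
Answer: 20113112387/16954439518 ≈ 1.1863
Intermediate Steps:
l = -272
q(H) = -508 + H**2 - 272*H (q(H) = (H**2 - 272*H) - 508 = -508 + H**2 - 272*H)
h/q(-455) + g(419)/d = 391545/(-508 + (-455)**2 - 272*(-455)) + (296 - 1*419)/(-154002) = 391545/(-508 + 207025 + 123760) + (296 - 419)*(-1/154002) = 391545/330277 - 123*(-1/154002) = 391545*(1/330277) + 41/51334 = 391545/330277 + 41/51334 = 20113112387/16954439518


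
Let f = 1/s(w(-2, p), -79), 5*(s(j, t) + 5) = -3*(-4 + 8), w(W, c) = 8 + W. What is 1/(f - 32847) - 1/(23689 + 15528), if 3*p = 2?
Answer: -2666373/47662145648 ≈ -5.5943e-5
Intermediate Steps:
p = ⅔ (p = (⅓)*2 = ⅔ ≈ 0.66667)
s(j, t) = -37/5 (s(j, t) = -5 + (-3*(-4 + 8))/5 = -5 + (-3*4)/5 = -5 + (⅕)*(-12) = -5 - 12/5 = -37/5)
f = -5/37 (f = 1/(-37/5) = -5/37 ≈ -0.13514)
1/(f - 32847) - 1/(23689 + 15528) = 1/(-5/37 - 32847) - 1/(23689 + 15528) = 1/(-1215344/37) - 1/39217 = -37/1215344 - 1*1/39217 = -37/1215344 - 1/39217 = -2666373/47662145648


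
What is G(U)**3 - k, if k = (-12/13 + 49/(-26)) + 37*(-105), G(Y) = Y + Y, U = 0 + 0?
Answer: 101083/26 ≈ 3887.8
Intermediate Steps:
U = 0
G(Y) = 2*Y
k = -101083/26 (k = (-12*1/13 + 49*(-1/26)) - 3885 = (-12/13 - 49/26) - 3885 = -73/26 - 3885 = -101083/26 ≈ -3887.8)
G(U)**3 - k = (2*0)**3 - 1*(-101083/26) = 0**3 + 101083/26 = 0 + 101083/26 = 101083/26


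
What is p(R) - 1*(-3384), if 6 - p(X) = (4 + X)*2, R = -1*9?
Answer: 3400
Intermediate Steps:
R = -9
p(X) = -2 - 2*X (p(X) = 6 - (4 + X)*2 = 6 - (8 + 2*X) = 6 + (-8 - 2*X) = -2 - 2*X)
p(R) - 1*(-3384) = (-2 - 2*(-9)) - 1*(-3384) = (-2 + 18) + 3384 = 16 + 3384 = 3400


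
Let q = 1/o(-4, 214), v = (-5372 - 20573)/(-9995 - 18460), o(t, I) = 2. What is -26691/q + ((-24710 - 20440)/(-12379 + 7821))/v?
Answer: -14677969719/275017 ≈ -53371.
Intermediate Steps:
v = 5189/5691 (v = -25945/(-28455) = -25945*(-1/28455) = 5189/5691 ≈ 0.91179)
q = 1/2 ≈ 0.50000
-26691/q + ((-24710 - 20440)/(-12379 + 7821))/v = -26691/1/2 + ((-24710 - 20440)/(-12379 + 7821))/(5189/5691) = -26691*2 - 45150/(-4558)*(5691/5189) = -53382 - 45150*(-1/4558)*(5691/5189) = -53382 + (525/53)*(5691/5189) = -53382 + 2987775/275017 = -14677969719/275017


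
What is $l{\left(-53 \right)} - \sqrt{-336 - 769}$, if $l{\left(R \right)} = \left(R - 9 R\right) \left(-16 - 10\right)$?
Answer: $-11024 - i \sqrt{1105} \approx -11024.0 - 33.242 i$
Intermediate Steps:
$l{\left(R \right)} = 208 R$ ($l{\left(R \right)} = - 8 R \left(-26\right) = 208 R$)
$l{\left(-53 \right)} - \sqrt{-336 - 769} = 208 \left(-53\right) - \sqrt{-336 - 769} = -11024 - \sqrt{-1105} = -11024 - i \sqrt{1105}$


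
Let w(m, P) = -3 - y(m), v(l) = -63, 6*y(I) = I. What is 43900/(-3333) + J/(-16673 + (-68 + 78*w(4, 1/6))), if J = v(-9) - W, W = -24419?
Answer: -828663848/56750991 ≈ -14.602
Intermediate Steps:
y(I) = I/6
w(m, P) = -3 - m/6
J = 24356 (J = -63 - 1*(-24419) = -63 + 24419 = 24356)
43900/(-3333) + J/(-16673 + (-68 + 78*w(4, 1/6))) = 43900/(-3333) + 24356/(-16673 + (-68 + 78*(-3 - ⅙*4))) = 43900*(-1/3333) + 24356/(-16673 + (-68 + 78*(-3 - ⅔))) = -43900/3333 + 24356/(-16673 + (-68 + 78*(-11/3))) = -43900/3333 + 24356/(-16673 + (-68 - 286)) = -43900/3333 + 24356/(-16673 - 354) = -43900/3333 + 24356/(-17027) = -43900/3333 + 24356*(-1/17027) = -43900/3333 - 24356/17027 = -828663848/56750991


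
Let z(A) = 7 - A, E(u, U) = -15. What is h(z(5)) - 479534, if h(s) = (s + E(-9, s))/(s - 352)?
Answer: -167836887/350 ≈ -4.7953e+5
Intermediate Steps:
h(s) = (-15 + s)/(-352 + s) (h(s) = (s - 15)/(s - 352) = (-15 + s)/(-352 + s))
h(z(5)) - 479534 = (-15 + (7 - 1*5))/(-352 + (7 - 1*5)) - 479534 = (-15 + (7 - 5))/(-352 + (7 - 5)) - 479534 = (-15 + 2)/(-352 + 2) - 479534 = -13/(-350) - 479534 = -1/350*(-13) - 479534 = 13/350 - 479534 = -167836887/350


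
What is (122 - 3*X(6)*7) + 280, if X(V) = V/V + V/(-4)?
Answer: 825/2 ≈ 412.50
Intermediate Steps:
X(V) = 1 - V/4 (X(V) = 1 + V*(-¼) = 1 - V/4)
(122 - 3*X(6)*7) + 280 = (122 - 3*(1 - ¼*6)*7) + 280 = (122 - 3*(1 - 3/2)*7) + 280 = (122 - 3*(-½)*7) + 280 = (122 + (3/2)*7) + 280 = (122 + 21/2) + 280 = 265/2 + 280 = 825/2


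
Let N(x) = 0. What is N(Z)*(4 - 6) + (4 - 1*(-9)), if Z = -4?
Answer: 13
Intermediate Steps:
N(Z)*(4 - 6) + (4 - 1*(-9)) = 0*(4 - 6) + (4 - 1*(-9)) = 0*(-2) + (4 + 9) = 0 + 13 = 13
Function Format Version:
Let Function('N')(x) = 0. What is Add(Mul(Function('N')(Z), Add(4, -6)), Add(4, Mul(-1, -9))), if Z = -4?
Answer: 13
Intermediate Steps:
Add(Mul(Function('N')(Z), Add(4, -6)), Add(4, Mul(-1, -9))) = Add(Mul(0, Add(4, -6)), Add(4, Mul(-1, -9))) = Add(Mul(0, -2), Add(4, 9)) = Add(0, 13) = 13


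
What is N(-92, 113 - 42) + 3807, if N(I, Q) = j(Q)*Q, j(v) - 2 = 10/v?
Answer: 3959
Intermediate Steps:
j(v) = 2 + 10/v
N(I, Q) = Q*(2 + 10/Q) (N(I, Q) = (2 + 10/Q)*Q = Q*(2 + 10/Q))
N(-92, 113 - 42) + 3807 = (10 + 2*(113 - 42)) + 3807 = (10 + 2*71) + 3807 = (10 + 142) + 3807 = 152 + 3807 = 3959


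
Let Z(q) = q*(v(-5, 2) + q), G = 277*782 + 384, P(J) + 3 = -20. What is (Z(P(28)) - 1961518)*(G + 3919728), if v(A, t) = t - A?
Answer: -8112740194900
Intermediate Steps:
P(J) = -23 (P(J) = -3 - 20 = -23)
G = 216998 (G = 216614 + 384 = 216998)
Z(q) = q*(7 + q) (Z(q) = q*((2 - 1*(-5)) + q) = q*((2 + 5) + q) = q*(7 + q))
(Z(P(28)) - 1961518)*(G + 3919728) = (-23*(7 - 23) - 1961518)*(216998 + 3919728) = (-23*(-16) - 1961518)*4136726 = (368 - 1961518)*4136726 = -1961150*4136726 = -8112740194900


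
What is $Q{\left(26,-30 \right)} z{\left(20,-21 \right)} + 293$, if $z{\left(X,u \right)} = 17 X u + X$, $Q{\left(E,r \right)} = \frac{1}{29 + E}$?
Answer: $\frac{1799}{11} \approx 163.55$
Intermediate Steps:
$z{\left(X,u \right)} = X + 17 X u$ ($z{\left(X,u \right)} = 17 X u + X = X + 17 X u$)
$Q{\left(26,-30 \right)} z{\left(20,-21 \right)} + 293 = \frac{20 \left(1 + 17 \left(-21\right)\right)}{29 + 26} + 293 = \frac{20 \left(1 - 357\right)}{55} + 293 = \frac{20 \left(-356\right)}{55} + 293 = \frac{1}{55} \left(-7120\right) + 293 = - \frac{1424}{11} + 293 = \frac{1799}{11}$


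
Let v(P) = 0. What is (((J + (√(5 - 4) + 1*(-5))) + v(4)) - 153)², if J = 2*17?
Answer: 15129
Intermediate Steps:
J = 34
(((J + (√(5 - 4) + 1*(-5))) + v(4)) - 153)² = (((34 + (√(5 - 4) + 1*(-5))) + 0) - 153)² = (((34 + (√1 - 5)) + 0) - 153)² = (((34 + (1 - 5)) + 0) - 153)² = (((34 - 4) + 0) - 153)² = ((30 + 0) - 153)² = (30 - 153)² = (-123)² = 15129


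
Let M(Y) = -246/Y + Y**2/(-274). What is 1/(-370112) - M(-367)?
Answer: 9135004218425/18608861248 ≈ 490.90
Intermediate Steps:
M(Y) = -246/Y - Y**2/274 (M(Y) = -246/Y + Y**2*(-1/274) = -246/Y - Y**2/274)
1/(-370112) - M(-367) = 1/(-370112) - (-67404 - 1*(-367)**3)/(274*(-367)) = -1/370112 - (-1)*(-67404 - 1*(-49430863))/(274*367) = -1/370112 - (-1)*(-67404 + 49430863)/(274*367) = -1/370112 - (-1)*49363459/(274*367) = -1/370112 - 1*(-49363459/100558) = -1/370112 + 49363459/100558 = 9135004218425/18608861248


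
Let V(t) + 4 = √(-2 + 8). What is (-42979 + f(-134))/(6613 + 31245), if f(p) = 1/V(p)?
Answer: -214897/189290 - √6/378580 ≈ -1.1353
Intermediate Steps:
V(t) = -4 + √6 (V(t) = -4 + √(-2 + 8) = -4 + √6)
f(p) = 1/(-4 + √6)
(-42979 + f(-134))/(6613 + 31245) = (-42979 + (-⅖ - √6/10))/(6613 + 31245) = (-214897/5 - √6/10)/37858 = (-214897/5 - √6/10)*(1/37858) = -214897/189290 - √6/378580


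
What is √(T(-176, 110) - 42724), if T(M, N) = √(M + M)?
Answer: 2*√(-10681 + I*√22) ≈ 0.045384 + 206.7*I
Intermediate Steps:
T(M, N) = √2*√M (T(M, N) = √(2*M) = √2*√M)
√(T(-176, 110) - 42724) = √(√2*√(-176) - 42724) = √(√2*(4*I*√11) - 42724) = √(4*I*√22 - 42724) = √(-42724 + 4*I*√22)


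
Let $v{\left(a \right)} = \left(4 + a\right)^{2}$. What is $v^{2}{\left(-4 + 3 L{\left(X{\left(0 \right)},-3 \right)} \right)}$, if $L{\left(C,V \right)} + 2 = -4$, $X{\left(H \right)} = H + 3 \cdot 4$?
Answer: $104976$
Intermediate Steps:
$X{\left(H \right)} = 12 + H$ ($X{\left(H \right)} = H + 12 = 12 + H$)
$L{\left(C,V \right)} = -6$ ($L{\left(C,V \right)} = -2 - 4 = -6$)
$v^{2}{\left(-4 + 3 L{\left(X{\left(0 \right)},-3 \right)} \right)} = \left(\left(4 + \left(-4 + 3 \left(-6\right)\right)\right)^{2}\right)^{2} = \left(\left(4 - 22\right)^{2}\right)^{2} = \left(\left(-18\right)^{2}\right)^{2} = 324^{2} = 104976$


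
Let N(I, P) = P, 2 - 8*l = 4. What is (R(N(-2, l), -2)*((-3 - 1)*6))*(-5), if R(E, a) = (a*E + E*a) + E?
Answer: 90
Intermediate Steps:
l = -¼ (l = ¼ - ⅛*4 = ¼ - ½ = -¼ ≈ -0.25000)
R(E, a) = E + 2*E*a (R(E, a) = (E*a + E*a) + E = 2*E*a + E = E + 2*E*a)
(R(N(-2, l), -2)*((-3 - 1)*6))*(-5) = ((-(1 + 2*(-2))/4)*((-3 - 1)*6))*(-5) = ((-(1 - 4)/4)*(-4*6))*(-5) = (-¼*(-3)*(-24))*(-5) = ((¾)*(-24))*(-5) = -18*(-5) = 90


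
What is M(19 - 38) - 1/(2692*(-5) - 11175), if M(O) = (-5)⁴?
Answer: 15396876/24635 ≈ 625.00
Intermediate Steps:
M(O) = 625
M(19 - 38) - 1/(2692*(-5) - 11175) = 625 - 1/(2692*(-5) - 11175) = 625 - 1/(-13460 - 11175) = 625 - 1/(-24635) = 625 - 1*(-1/24635) = 625 + 1/24635 = 15396876/24635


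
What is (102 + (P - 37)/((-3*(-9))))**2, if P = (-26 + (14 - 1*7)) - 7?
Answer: 89401/9 ≈ 9933.4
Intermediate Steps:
P = -26 (P = (-26 + (14 - 7)) - 7 = (-26 + 7) - 7 = -19 - 7 = -26)
(102 + (P - 37)/((-3*(-9))))**2 = (102 + (-26 - 37)/((-3*(-9))))**2 = (102 - 63/27)**2 = (102 - 63*1/27)**2 = (102 - 7/3)**2 = (299/3)**2 = 89401/9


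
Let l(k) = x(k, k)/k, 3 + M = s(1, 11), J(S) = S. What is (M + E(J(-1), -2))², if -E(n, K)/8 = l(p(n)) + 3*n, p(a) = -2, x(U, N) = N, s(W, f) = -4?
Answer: 81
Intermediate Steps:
M = -7 (M = -3 - 4 = -7)
l(k) = 1 (l(k) = k/k = 1)
E(n, K) = -8 - 24*n (E(n, K) = -8*(1 + 3*n) = -8 - 24*n)
(M + E(J(-1), -2))² = (-7 + (-8 - 24*(-1)))² = (-7 + (-8 + 24))² = (-7 + 16)² = 9² = 81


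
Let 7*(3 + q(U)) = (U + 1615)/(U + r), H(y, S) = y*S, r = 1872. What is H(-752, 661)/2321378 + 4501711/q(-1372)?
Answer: -18287805085310252/11905187073 ≈ -1.5361e+6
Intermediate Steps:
H(y, S) = S*y
q(U) = -3 + (1615 + U)/(7*(1872 + U)) (q(U) = -3 + ((U + 1615)/(U + 1872))/7 = -3 + ((1615 + U)/(1872 + U))/7 = -3 + (1615 + U)/(7*(1872 + U)))
H(-752, 661)/2321378 + 4501711/q(-1372) = (661*(-752))/2321378 + 4501711/(((-37697 - 20*(-1372))/(7*(1872 - 1372)))) = -497072*1/2321378 + 4501711/(((1/7)*(-37697 + 27440)/500)) = -248536/1160689 + 4501711/(((1/7)*(1/500)*(-10257))) = -248536/1160689 + 4501711/(-10257/3500) = -248536/1160689 + 4501711*(-3500/10257) = -248536/1160689 - 15755988500/10257 = -18287805085310252/11905187073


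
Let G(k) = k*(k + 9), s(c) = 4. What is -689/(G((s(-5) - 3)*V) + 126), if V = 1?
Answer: -689/136 ≈ -5.0662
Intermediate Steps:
G(k) = k*(9 + k)
-689/(G((s(-5) - 3)*V) + 126) = -689/(((4 - 3)*1)*(9 + (4 - 3)*1) + 126) = -689/((1*1)*(9 + 1*1) + 126) = -689/(1*(9 + 1) + 126) = -689/(1*10 + 126) = -689/(10 + 126) = -689/136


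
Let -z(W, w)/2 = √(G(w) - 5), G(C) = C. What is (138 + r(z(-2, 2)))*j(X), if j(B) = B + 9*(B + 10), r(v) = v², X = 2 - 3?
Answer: 10080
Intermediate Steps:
X = -1
z(W, w) = -2*√(-5 + w) (z(W, w) = -2*√(w - 5) = -2*√(-5 + w))
j(B) = 90 + 10*B (j(B) = B + 9*(10 + B) = B + (90 + 9*B) = 90 + 10*B)
(138 + r(z(-2, 2)))*j(X) = (138 + (-2*√(-5 + 2))²)*(90 + 10*(-1)) = (138 + (-2*I*√3)²)*(90 - 10) = (138 + (-2*I*√3)²)*80 = (138 - 12)*80 = 126*80 = 10080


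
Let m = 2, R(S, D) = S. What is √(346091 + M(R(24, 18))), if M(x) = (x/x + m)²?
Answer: 10*√3461 ≈ 588.30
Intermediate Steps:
M(x) = 9 (M(x) = (x/x + 2)² = (1 + 2)² = 3² = 9)
√(346091 + M(R(24, 18))) = √(346091 + 9) = √346100 = 10*√3461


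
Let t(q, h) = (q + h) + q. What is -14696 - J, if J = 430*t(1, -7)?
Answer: -12546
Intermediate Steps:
t(q, h) = h + 2*q (t(q, h) = (h + q) + q = h + 2*q)
J = -2150 (J = 430*(-7 + 2*1) = 430*(-7 + 2) = 430*(-5) = -2150)
-14696 - J = -14696 - 1*(-2150) = -14696 + 2150 = -12546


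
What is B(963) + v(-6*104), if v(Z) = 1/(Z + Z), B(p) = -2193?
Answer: -2736865/1248 ≈ -2193.0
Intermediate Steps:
v(Z) = 1/(2*Z)
B(963) + v(-6*104) = -2193 + 1/(2*((-6*104))) = -2193 + (½)/(-624) = -2193 + (½)*(-1/624) = -2193 - 1/1248 = -2736865/1248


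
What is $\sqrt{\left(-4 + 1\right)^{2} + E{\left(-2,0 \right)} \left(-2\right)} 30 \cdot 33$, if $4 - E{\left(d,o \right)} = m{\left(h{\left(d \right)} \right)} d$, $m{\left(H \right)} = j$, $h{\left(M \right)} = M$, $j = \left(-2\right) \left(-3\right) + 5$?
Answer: $990 i \sqrt{43} \approx 6491.9 i$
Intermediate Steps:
$j = 11$ ($j = 6 + 5 = 11$)
$m{\left(H \right)} = 11$
$E{\left(d,o \right)} = 4 - 11 d$
$\sqrt{\left(-4 + 1\right)^{2} + E{\left(-2,0 \right)} \left(-2\right)} 30 \cdot 33 = \sqrt{\left(-4 + 1\right)^{2} + \left(4 - -22\right) \left(-2\right)} 30 \cdot 33 = \sqrt{\left(-3\right)^{2} + \left(4 + 22\right) \left(-2\right)} 30 \cdot 33 = \sqrt{9 + 26 \left(-2\right)} 30 \cdot 33 = \sqrt{9 - 52} \cdot 30 \cdot 33 = \sqrt{-43} \cdot 30 \cdot 33 = i \sqrt{43} \cdot 30 \cdot 33 = 30 i \sqrt{43} \cdot 33 = 990 i \sqrt{43}$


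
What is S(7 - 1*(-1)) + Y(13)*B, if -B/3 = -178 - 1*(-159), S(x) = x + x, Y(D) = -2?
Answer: -98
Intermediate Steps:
S(x) = 2*x
B = 57 (B = -3*(-178 - 1*(-159)) = -3*(-178 + 159) = -3*(-19) = 57)
S(7 - 1*(-1)) + Y(13)*B = 2*(7 - 1*(-1)) - 2*57 = 2*(7 + 1) - 114 = 2*8 - 114 = 16 - 114 = -98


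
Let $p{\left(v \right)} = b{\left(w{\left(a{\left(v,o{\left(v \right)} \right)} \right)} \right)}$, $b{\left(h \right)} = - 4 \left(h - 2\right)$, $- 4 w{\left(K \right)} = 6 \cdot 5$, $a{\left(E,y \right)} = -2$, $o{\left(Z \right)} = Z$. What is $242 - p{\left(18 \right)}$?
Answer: $204$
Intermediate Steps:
$w{\left(K \right)} = - \frac{15}{2}$ ($w{\left(K \right)} = - \frac{6 \cdot 5}{4} = \left(- \frac{1}{4}\right) 30 = - \frac{15}{2}$)
$b{\left(h \right)} = 8 - 4 h$ ($b{\left(h \right)} = - 4 \left(-2 + h\right) = 8 - 4 h$)
$p{\left(v \right)} = 38$ ($p{\left(v \right)} = 8 - -30 = 8 + 30 = 38$)
$242 - p{\left(18 \right)} = 242 - 38 = 204$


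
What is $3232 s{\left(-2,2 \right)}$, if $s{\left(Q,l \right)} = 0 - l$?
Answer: $-6464$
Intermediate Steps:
$s{\left(Q,l \right)} = - l$
$3232 s{\left(-2,2 \right)} = 3232 \left(\left(-1\right) 2\right) = 3232 \left(-2\right) = -6464$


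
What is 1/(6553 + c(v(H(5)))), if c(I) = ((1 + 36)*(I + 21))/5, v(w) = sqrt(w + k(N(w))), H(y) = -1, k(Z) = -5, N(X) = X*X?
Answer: 83855/562536989 - 185*I*sqrt(6)/1125073978 ≈ 0.00014907 - 4.0278e-7*I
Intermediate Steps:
N(X) = X**2
v(w) = sqrt(-5 + w) (v(w) = sqrt(w - 5) = sqrt(-5 + w))
c(I) = 777/5 + 37*I/5 (c(I) = (37*(21 + I))*(1/5) = (777 + 37*I)*(1/5) = 777/5 + 37*I/5)
1/(6553 + c(v(H(5)))) = 1/(6553 + (777/5 + 37*sqrt(-5 - 1)/5)) = 1/(6553 + (777/5 + 37*sqrt(-6)/5)) = 1/(6553 + (777/5 + 37*(I*sqrt(6))/5)) = 1/(6553 + (777/5 + 37*I*sqrt(6)/5)) = 1/(33542/5 + 37*I*sqrt(6)/5)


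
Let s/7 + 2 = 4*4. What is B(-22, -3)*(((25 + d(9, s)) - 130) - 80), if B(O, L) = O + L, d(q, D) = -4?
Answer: 4725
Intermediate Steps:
s = 98 (s = -14 + 7*(4*4) = -14 + 7*16 = -14 + 112 = 98)
B(O, L) = L + O
B(-22, -3)*(((25 + d(9, s)) - 130) - 80) = (-3 - 22)*(((25 - 4) - 130) - 80) = -25*((21 - 130) - 80) = -25*(-109 - 80) = -25*(-189) = 4725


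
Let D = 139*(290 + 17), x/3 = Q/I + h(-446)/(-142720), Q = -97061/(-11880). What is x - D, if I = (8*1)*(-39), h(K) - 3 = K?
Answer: -23514650010097/551041920 ≈ -42673.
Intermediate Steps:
h(K) = 3 + K
Q = 97061/11880 (Q = -97061*(-1/11880) = 97061/11880 ≈ 8.1701)
I = -312 (I = 8*(-39) = -312)
x = -38157937/551041920 (x = 3*((97061/11880)/(-312) + (3 - 446)/(-142720)) = 3*((97061/11880)*(-1/312) - 443*(-1/142720)) = 3*(-97061/3706560 + 443/142720) = 3*(-38157937/1653125760) = -38157937/551041920 ≈ -0.069247)
D = 42673 (D = 139*307 = 42673)
x - D = -38157937/551041920 - 1*42673 = -38157937/551041920 - 42673 = -23514650010097/551041920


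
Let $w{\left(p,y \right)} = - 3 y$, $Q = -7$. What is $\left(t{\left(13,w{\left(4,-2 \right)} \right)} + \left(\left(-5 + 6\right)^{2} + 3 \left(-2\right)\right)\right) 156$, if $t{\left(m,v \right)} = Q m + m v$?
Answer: $-2808$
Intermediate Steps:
$t{\left(m,v \right)} = - 7 m + m v$
$\left(t{\left(13,w{\left(4,-2 \right)} \right)} + \left(\left(-5 + 6\right)^{2} + 3 \left(-2\right)\right)\right) 156 = \left(13 \left(-7 - -6\right) + \left(\left(-5 + 6\right)^{2} + 3 \left(-2\right)\right)\right) 156 = \left(13 \left(-7 + 6\right) - \left(6 - 1^{2}\right)\right) 156 = \left(13 \left(-1\right) + \left(1 - 6\right)\right) 156 = \left(-13 - 5\right) 156 = \left(-18\right) 156 = -2808$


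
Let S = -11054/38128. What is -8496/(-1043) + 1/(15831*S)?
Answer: 743362589000/91260348291 ≈ 8.1455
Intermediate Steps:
S = -5527/19064 (S = -11054*1/38128 = -5527/19064 ≈ -0.28992)
-8496/(-1043) + 1/(15831*S) = -8496/(-1043) + 1/(15831*(-5527/19064)) = -8496*(-1/1043) + (1/15831)*(-19064/5527) = 8496/1043 - 19064/87497937 = 743362589000/91260348291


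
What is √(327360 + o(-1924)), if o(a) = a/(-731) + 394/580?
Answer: √14711628676320330/211990 ≈ 572.16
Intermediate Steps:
o(a) = 197/290 - a/731 (o(a) = a*(-1/731) + 394*(1/580) = -a/731 + 197/290 = 197/290 - a/731)
√(327360 + o(-1924)) = √(327360 + (197/290 - 1/731*(-1924))) = √(327360 + (197/290 + 1924/731)) = √(327360 + 701967/211990) = √(69397748367/211990) = √14711628676320330/211990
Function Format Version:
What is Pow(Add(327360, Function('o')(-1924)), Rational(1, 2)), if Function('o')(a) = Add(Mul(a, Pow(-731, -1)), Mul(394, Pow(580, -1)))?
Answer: Mul(Rational(1, 211990), Pow(14711628676320330, Rational(1, 2))) ≈ 572.16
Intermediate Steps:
Function('o')(a) = Add(Rational(197, 290), Mul(Rational(-1, 731), a)) (Function('o')(a) = Add(Mul(a, Rational(-1, 731)), Mul(394, Rational(1, 580))) = Add(Mul(Rational(-1, 731), a), Rational(197, 290)) = Add(Rational(197, 290), Mul(Rational(-1, 731), a)))
Pow(Add(327360, Function('o')(-1924)), Rational(1, 2)) = Pow(Add(327360, Add(Rational(197, 290), Mul(Rational(-1, 731), -1924))), Rational(1, 2)) = Pow(Add(327360, Add(Rational(197, 290), Rational(1924, 731))), Rational(1, 2)) = Pow(Add(327360, Rational(701967, 211990)), Rational(1, 2)) = Pow(Rational(69397748367, 211990), Rational(1, 2)) = Mul(Rational(1, 211990), Pow(14711628676320330, Rational(1, 2)))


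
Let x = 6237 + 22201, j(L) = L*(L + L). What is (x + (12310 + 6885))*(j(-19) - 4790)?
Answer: -193771044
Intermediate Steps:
j(L) = 2*L² (j(L) = L*(2*L) = 2*L²)
x = 28438
(x + (12310 + 6885))*(j(-19) - 4790) = (28438 + (12310 + 6885))*(2*(-19)² - 4790) = (28438 + 19195)*(2*361 - 4790) = 47633*(722 - 4790) = 47633*(-4068) = -193771044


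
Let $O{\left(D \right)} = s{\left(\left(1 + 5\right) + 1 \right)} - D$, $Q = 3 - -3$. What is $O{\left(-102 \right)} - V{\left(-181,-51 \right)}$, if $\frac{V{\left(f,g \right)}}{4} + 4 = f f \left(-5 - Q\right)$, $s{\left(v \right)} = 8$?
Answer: $1441610$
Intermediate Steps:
$Q = 6$ ($Q = 3 + 3 = 6$)
$O{\left(D \right)} = 8 - D$
$V{\left(f,g \right)} = -16 - 44 f^{2}$ ($V{\left(f,g \right)} = -16 + 4 f f \left(-5 - 6\right) = -16 + 4 f^{2} \left(-5 - 6\right) = -16 + 4 f^{2} \left(-11\right) = -16 + 4 \left(- 11 f^{2}\right) = -16 - 44 f^{2}$)
$O{\left(-102 \right)} - V{\left(-181,-51 \right)} = \left(8 - -102\right) - \left(-16 - 44 \left(-181\right)^{2}\right) = \left(8 + 102\right) - \left(-16 - 1441484\right) = 110 - \left(-16 - 1441484\right) = 110 - -1441500 = 110 + 1441500 = 1441610$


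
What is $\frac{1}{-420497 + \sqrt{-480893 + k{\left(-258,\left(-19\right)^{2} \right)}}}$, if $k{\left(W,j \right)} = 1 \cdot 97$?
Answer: $- \frac{420497}{176818207805} - \frac{2 i \sqrt{120199}}{176818207805} \approx -2.3781 \cdot 10^{-6} - 3.9215 \cdot 10^{-9} i$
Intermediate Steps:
$k{\left(W,j \right)} = 97$
$\frac{1}{-420497 + \sqrt{-480893 + k{\left(-258,\left(-19\right)^{2} \right)}}} = \frac{1}{-420497 + \sqrt{-480893 + 97}} = \frac{1}{-420497 + \sqrt{-480796}} = \frac{1}{-420497 + 2 i \sqrt{120199}}$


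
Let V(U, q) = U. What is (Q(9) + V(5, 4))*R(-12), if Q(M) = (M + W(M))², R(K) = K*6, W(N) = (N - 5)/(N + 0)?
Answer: -61040/9 ≈ -6782.2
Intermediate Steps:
W(N) = (-5 + N)/N
R(K) = 6*K
Q(M) = (M + (-5 + M)/M)²
(Q(9) + V(5, 4))*R(-12) = ((-5 + 9 + 9²)²/9² + 5)*(6*(-12)) = ((-5 + 9 + 81)²/81 + 5)*(-72) = ((1/81)*85² + 5)*(-72) = ((1/81)*7225 + 5)*(-72) = (7225/81 + 5)*(-72) = (7630/81)*(-72) = -61040/9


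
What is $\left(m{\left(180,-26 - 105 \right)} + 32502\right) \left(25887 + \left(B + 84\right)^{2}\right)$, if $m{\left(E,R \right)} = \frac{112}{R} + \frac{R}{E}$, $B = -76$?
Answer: $\frac{19887804181889}{23580} \approx 8.4342 \cdot 10^{8}$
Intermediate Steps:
$\left(m{\left(180,-26 - 105 \right)} + 32502\right) \left(25887 + \left(B + 84\right)^{2}\right) = \left(\left(\frac{112}{-26 - 105} + \frac{-26 - 105}{180}\right) + 32502\right) \left(25887 + \left(-76 + 84\right)^{2}\right) = \left(\left(\frac{112}{-26 - 105} + \left(-26 - 105\right) \frac{1}{180}\right) + 32502\right) \left(25887 + 8^{2}\right) = \left(\left(\frac{112}{-131} - \frac{131}{180}\right) + 32502\right) \left(25887 + 64\right) = \left(\left(112 \left(- \frac{1}{131}\right) - \frac{131}{180}\right) + 32502\right) 25951 = \left(\left(- \frac{112}{131} - \frac{131}{180}\right) + 32502\right) 25951 = \left(- \frac{37321}{23580} + 32502\right) 25951 = \frac{766359839}{23580} \cdot 25951 = \frac{19887804181889}{23580}$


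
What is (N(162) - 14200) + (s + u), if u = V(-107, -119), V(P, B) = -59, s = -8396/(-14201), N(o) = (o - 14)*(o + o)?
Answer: 478482689/14201 ≈ 33694.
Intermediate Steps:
N(o) = 2*o*(-14 + o) (N(o) = (-14 + o)*(2*o) = 2*o*(-14 + o))
s = 8396/14201 (s = -8396*(-1/14201) = 8396/14201 ≈ 0.59123)
u = -59
(N(162) - 14200) + (s + u) = (2*162*(-14 + 162) - 14200) + (8396/14201 - 59) = (2*162*148 - 14200) - 829463/14201 = (47952 - 14200) - 829463/14201 = 33752 - 829463/14201 = 478482689/14201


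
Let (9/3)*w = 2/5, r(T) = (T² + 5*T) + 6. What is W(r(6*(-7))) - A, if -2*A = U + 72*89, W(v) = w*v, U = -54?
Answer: 3385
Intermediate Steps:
r(T) = 6 + T² + 5*T
w = 2/15 (w = (2/5)/3 = (2*(⅕))/3 = (⅓)*(⅖) = 2/15 ≈ 0.13333)
W(v) = 2*v/15
A = -3177 (A = -(-54 + 72*89)/2 = -(-54 + 6408)/2 = -½*6354 = -3177)
W(r(6*(-7))) - A = 2*(6 + (6*(-7))² + 5*(6*(-7)))/15 - 1*(-3177) = 2*(6 + (-42)² + 5*(-42))/15 + 3177 = 2*(6 + 1764 - 210)/15 + 3177 = (2/15)*1560 + 3177 = 208 + 3177 = 3385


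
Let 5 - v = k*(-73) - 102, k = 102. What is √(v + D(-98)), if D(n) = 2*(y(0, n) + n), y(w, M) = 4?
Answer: √7365 ≈ 85.820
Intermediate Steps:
D(n) = 8 + 2*n (D(n) = 2*(4 + n) = 8 + 2*n)
v = 7553 (v = 5 - (102*(-73) - 102) = 5 - (-7446 - 102) = 5 - 1*(-7548) = 5 + 7548 = 7553)
√(v + D(-98)) = √(7553 + (8 + 2*(-98))) = √(7553 + (8 - 196)) = √(7553 - 188) = √7365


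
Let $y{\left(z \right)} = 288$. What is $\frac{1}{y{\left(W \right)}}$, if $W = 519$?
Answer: $\frac{1}{288} \approx 0.0034722$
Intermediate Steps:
$\frac{1}{y{\left(W \right)}} = \frac{1}{288}$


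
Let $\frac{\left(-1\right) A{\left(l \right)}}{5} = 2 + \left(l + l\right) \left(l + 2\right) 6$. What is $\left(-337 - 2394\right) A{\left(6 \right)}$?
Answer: $7892590$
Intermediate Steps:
$A{\left(l \right)} = -10 - 60 l \left(2 + l\right)$ ($A{\left(l \right)} = - 5 \left(2 + \left(l + l\right) \left(l + 2\right) 6\right) = - 5 \left(2 + 2 l \left(2 + l\right) 6\right) = - 5 \left(2 + 12 l \left(2 + l\right)\right) = -10 - 60 l \left(2 + l\right)$)
$\left(-337 - 2394\right) A{\left(6 \right)} = \left(-337 - 2394\right) \left(-10 - 720 - 60 \cdot 6^{2}\right) = \left(-337 - 2394\right) \left(-10 - 720 - 2160\right) = - 2731 \left(-10 - 720 - 2160\right) = \left(-2731\right) \left(-2890\right) = 7892590$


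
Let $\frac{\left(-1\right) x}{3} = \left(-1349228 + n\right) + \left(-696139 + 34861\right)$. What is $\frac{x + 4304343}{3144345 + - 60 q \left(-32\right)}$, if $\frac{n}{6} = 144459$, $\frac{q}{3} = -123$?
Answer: $\frac{2578533}{811955} \approx 3.1757$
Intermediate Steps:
$q = -369$ ($q = 3 \left(-123\right) = -369$)
$n = 866754$ ($n = 6 \cdot 144459 = 866754$)
$x = 3431256$ ($x = - 3 \left(\left(-1349228 + 866754\right) + \left(-696139 + 34861\right)\right) = - 3 \left(-482474 - 661278\right) = \left(-3\right) \left(-1143752\right) = 3431256$)
$\frac{x + 4304343}{3144345 + - 60 q \left(-32\right)} = \frac{3431256 + 4304343}{3144345 + \left(-60\right) \left(-369\right) \left(-32\right)} = \frac{7735599}{3144345 + 22140 \left(-32\right)} = \frac{7735599}{3144345 - 708480} = \frac{7735599}{2435865} = 7735599 \cdot \frac{1}{2435865} = \frac{2578533}{811955}$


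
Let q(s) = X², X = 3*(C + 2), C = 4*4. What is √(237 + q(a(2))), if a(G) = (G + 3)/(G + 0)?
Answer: √3153 ≈ 56.152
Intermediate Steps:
C = 16
X = 54 (X = 3*(16 + 2) = 3*18 = 54)
a(G) = (3 + G)/G
q(s) = 2916 (q(s) = 54² = 2916)
√(237 + q(a(2))) = √(237 + 2916) = √3153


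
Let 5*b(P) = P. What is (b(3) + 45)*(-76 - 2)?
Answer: -17784/5 ≈ -3556.8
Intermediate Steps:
b(P) = P/5
(b(3) + 45)*(-76 - 2) = ((⅕)*3 + 45)*(-76 - 2) = (⅗ + 45)*(-78) = (228/5)*(-78) = -17784/5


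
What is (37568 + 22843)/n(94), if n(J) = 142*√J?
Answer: 60411*√94/13348 ≈ 43.880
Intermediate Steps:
(37568 + 22843)/n(94) = (37568 + 22843)/((142*√94)) = 60411*(√94/13348) = 60411*√94/13348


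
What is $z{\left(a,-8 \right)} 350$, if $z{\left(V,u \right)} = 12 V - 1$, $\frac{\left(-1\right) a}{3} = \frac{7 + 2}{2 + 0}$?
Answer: $-57050$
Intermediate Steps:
$a = - \frac{27}{2}$ ($a = - 3 \frac{7 + 2}{2 + 0} = - 3 \cdot \frac{9}{2} = - 3 \cdot 9 \cdot \frac{1}{2} = \left(-3\right) \frac{9}{2} = - \frac{27}{2} \approx -13.5$)
$z{\left(V,u \right)} = -1 + 12 V$
$z{\left(a,-8 \right)} 350 = \left(-1 + 12 \left(- \frac{27}{2}\right)\right) 350 = \left(-1 - 162\right) 350 = \left(-163\right) 350 = -57050$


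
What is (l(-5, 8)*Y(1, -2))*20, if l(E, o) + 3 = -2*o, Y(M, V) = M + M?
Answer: -760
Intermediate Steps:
Y(M, V) = 2*M
l(E, o) = -3 - 2*o
(l(-5, 8)*Y(1, -2))*20 = ((-3 - 2*8)*(2*1))*20 = ((-3 - 16)*2)*20 = -19*2*20 = -38*20 = -760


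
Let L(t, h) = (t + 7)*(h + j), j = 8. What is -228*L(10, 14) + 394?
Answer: -84878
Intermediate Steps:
L(t, h) = (7 + t)*(8 + h) (L(t, h) = (t + 7)*(h + 8) = (7 + t)*(8 + h))
-228*L(10, 14) + 394 = -228*(56 + 7*14 + 8*10 + 14*10) + 394 = -228*(56 + 98 + 80 + 140) + 394 = -228*374 + 394 = -85272 + 394 = -84878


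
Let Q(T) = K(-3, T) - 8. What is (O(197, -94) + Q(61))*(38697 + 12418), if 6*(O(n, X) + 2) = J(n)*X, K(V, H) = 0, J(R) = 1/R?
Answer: -304492055/591 ≈ -5.1522e+5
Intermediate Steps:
O(n, X) = -2 + X/(6*n) (O(n, X) = -2 + (X/n)/6 = -2 + X/(6*n))
Q(T) = -8 (Q(T) = 0 - 8 = -8)
(O(197, -94) + Q(61))*(38697 + 12418) = ((-2 + (⅙)*(-94)/197) - 8)*(38697 + 12418) = ((-2 + (⅙)*(-94)*(1/197)) - 8)*51115 = ((-2 - 47/591) - 8)*51115 = (-1229/591 - 8)*51115 = -5957/591*51115 = -304492055/591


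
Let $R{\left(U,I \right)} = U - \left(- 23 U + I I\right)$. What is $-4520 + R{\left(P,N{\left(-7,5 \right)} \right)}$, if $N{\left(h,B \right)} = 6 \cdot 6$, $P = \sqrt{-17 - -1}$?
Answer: $-5816 + 96 i \approx -5816.0 + 96.0 i$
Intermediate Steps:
$P = 4 i$ ($P = \sqrt{-17 + 1} = \sqrt{-16} = 4 i \approx 4.0 i$)
$N{\left(h,B \right)} = 36$
$R{\left(U,I \right)} = - I^{2} + 24 U$ ($R{\left(U,I \right)} = U - \left(- 23 U + I^{2}\right) = U - \left(I^{2} - 23 U\right) = - I^{2} + 24 U$)
$-4520 + R{\left(P,N{\left(-7,5 \right)} \right)} = -4520 + \left(- 36^{2} + 24 \cdot 4 i\right) = -4520 + \left(\left(-1\right) 1296 + 96 i\right) = -4520 - \left(1296 - 96 i\right) = -5816 + 96 i$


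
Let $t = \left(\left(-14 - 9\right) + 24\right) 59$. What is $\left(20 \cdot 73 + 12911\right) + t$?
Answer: $14430$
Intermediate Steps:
$t = 59$ ($t = \left(-23 + 24\right) 59 = 1 \cdot 59 = 59$)
$\left(20 \cdot 73 + 12911\right) + t = \left(20 \cdot 73 + 12911\right) + 59 = \left(1460 + 12911\right) + 59 = 14371 + 59 = 14430$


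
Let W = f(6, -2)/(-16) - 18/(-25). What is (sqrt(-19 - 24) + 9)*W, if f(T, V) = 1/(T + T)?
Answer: 10293/1600 + 3431*I*sqrt(43)/4800 ≈ 6.4331 + 4.6872*I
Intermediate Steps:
f(T, V) = 1/(2*T)
W = 3431/4800 (W = ((1/2)/6)/(-16) - 18/(-25) = ((1/2)*(1/6))*(-1/16) - 18*(-1/25) = (1/12)*(-1/16) + 18/25 = -1/192 + 18/25 = 3431/4800 ≈ 0.71479)
(sqrt(-19 - 24) + 9)*W = (sqrt(-19 - 24) + 9)*(3431/4800) = (sqrt(-43) + 9)*(3431/4800) = (I*sqrt(43) + 9)*(3431/4800) = (9 + I*sqrt(43))*(3431/4800) = 10293/1600 + 3431*I*sqrt(43)/4800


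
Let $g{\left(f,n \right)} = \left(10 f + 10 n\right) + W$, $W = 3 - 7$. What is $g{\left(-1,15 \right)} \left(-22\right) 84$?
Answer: $-251328$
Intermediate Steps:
$W = -4$
$g{\left(f,n \right)} = -4 + 10 f + 10 n$ ($g{\left(f,n \right)} = \left(10 f + 10 n\right) - 4 = -4 + 10 f + 10 n$)
$g{\left(-1,15 \right)} \left(-22\right) 84 = \left(-4 + 10 \left(-1\right) + 10 \cdot 15\right) \left(-22\right) 84 = \left(-4 - 10 + 150\right) \left(-22\right) 84 = 136 \left(-22\right) 84 = \left(-2992\right) 84 = -251328$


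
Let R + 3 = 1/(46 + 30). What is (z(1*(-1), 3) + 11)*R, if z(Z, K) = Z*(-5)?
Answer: -908/19 ≈ -47.789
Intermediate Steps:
R = -227/76 (R = -3 + 1/(46 + 30) = -3 + 1/76 = -227/76 ≈ -2.9868)
z(Z, K) = -5*Z
(z(1*(-1), 3) + 11)*R = (-5*(-1) + 11)*(-227/76) = (5 + 11)*(-227/76) = 16*(-227/76) = -908/19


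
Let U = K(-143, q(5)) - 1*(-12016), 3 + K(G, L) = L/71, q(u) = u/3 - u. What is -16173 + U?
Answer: -886090/213 ≈ -4160.0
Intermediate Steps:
q(u) = -2*u/3 (q(u) = u*(⅓) - u = u/3 - u = -2*u/3)
K(G, L) = -3 + L/71
U = 2558759/213 (U = (-3 + (-⅔*5)/71) - 1*(-12016) = (-3 + (1/71)*(-10/3)) + 12016 = (-3 - 10/213) + 12016 = -649/213 + 12016 = 2558759/213 ≈ 12013.)
-16173 + U = -16173 + 2558759/213 = -886090/213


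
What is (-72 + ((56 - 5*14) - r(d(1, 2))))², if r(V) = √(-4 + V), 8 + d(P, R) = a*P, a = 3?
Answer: 7387 + 516*I ≈ 7387.0 + 516.0*I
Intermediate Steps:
d(P, R) = -8 + 3*P
(-72 + ((56 - 5*14) - r(d(1, 2))))² = (-72 + ((56 - 5*14) - √(-4 + (-8 + 3*1))))² = (-72 + ((56 - 1*70) - √(-4 + (-8 + 3))))² = (-72 + ((56 - 70) - √(-4 - 5)))² = (-72 + (-14 - √(-9)))² = (-72 + (-14 - 3*I))² = (-86 - 3*I)²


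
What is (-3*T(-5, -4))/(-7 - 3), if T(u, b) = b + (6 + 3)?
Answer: 3/2 ≈ 1.5000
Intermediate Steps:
T(u, b) = 9 + b (T(u, b) = b + 9 = 9 + b)
(-3*T(-5, -4))/(-7 - 3) = (-3*(9 - 4))/(-7 - 3) = -3*5/(-10) = -15*(-⅒) = 3/2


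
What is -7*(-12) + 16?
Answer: 100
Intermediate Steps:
-7*(-12) + 16 = 84 + 16 = 100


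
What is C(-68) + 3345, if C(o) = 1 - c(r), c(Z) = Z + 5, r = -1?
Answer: 3342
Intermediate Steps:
c(Z) = 5 + Z
C(o) = -3 (C(o) = 1 - (5 - 1) = 1 - 1*4 = 1 - 4 = -3)
C(-68) + 3345 = -3 + 3345 = 3342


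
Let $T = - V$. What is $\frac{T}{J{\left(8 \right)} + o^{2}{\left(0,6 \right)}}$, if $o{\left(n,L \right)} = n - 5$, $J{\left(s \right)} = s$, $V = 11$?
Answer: $- \frac{1}{3} \approx -0.33333$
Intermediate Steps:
$o{\left(n,L \right)} = -5 + n$
$T = -11$ ($T = \left(-1\right) 11 = -11$)
$\frac{T}{J{\left(8 \right)} + o^{2}{\left(0,6 \right)}} = - \frac{11}{8 + \left(-5 + 0\right)^{2}} = - \frac{11}{8 + \left(-5\right)^{2}} = - \frac{11}{8 + 25} = - \frac{11}{33} = \left(-11\right) \frac{1}{33} = - \frac{1}{3}$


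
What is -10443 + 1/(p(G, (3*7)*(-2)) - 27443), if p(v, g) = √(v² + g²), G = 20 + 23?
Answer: -7864776171191/753114636 - √3613/753114636 ≈ -10443.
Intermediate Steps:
G = 43
p(v, g) = √(g² + v²)
-10443 + 1/(p(G, (3*7)*(-2)) - 27443) = -10443 + 1/(√(((3*7)*(-2))² + 43²) - 27443) = -10443 + 1/(√((21*(-2))² + 1849) - 27443) = -10443 + 1/(√((-42)² + 1849) - 27443) = -10443 + 1/(√(1764 + 1849) - 27443) = -10443 + 1/(√3613 - 27443) = -10443 + 1/(-27443 + √3613)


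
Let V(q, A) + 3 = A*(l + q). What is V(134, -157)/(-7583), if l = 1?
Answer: 21198/7583 ≈ 2.7955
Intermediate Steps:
V(q, A) = -3 + A*(1 + q)
V(134, -157)/(-7583) = (-3 - 157 - 157*134)/(-7583) = (-3 - 157 - 21038)*(-1/7583) = -21198*(-1/7583) = 21198/7583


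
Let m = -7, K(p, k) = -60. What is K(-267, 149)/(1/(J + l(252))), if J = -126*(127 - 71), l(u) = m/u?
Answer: 1270085/3 ≈ 4.2336e+5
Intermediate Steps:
l(u) = -7/u
J = -7056 (J = -126*56 = -7056)
K(-267, 149)/(1/(J + l(252))) = -60/(1/(-7056 - 7/252)) = -60/(1/(-7056 - 7*1/252)) = -60/(1/(-7056 - 1/36)) = -60/(1/(-254017/36)) = -60/(-36/254017) = -60*(-254017/36) = 1270085/3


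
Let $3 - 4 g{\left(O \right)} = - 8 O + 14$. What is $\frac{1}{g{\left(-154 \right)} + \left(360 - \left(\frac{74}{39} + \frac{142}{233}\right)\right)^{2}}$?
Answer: $\frac{330294276}{42109409580133} \approx 7.8437 \cdot 10^{-6}$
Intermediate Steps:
$g{\left(O \right)} = - \frac{11}{4} + 2 O$ ($g{\left(O \right)} = \frac{3}{4} - \frac{- 8 O + 14}{4} = \frac{3}{4} - \frac{14 - 8 O}{4} = \frac{3}{4} + \left(- \frac{7}{2} + 2 O\right) = - \frac{11}{4} + 2 O$)
$\frac{1}{g{\left(-154 \right)} + \left(360 - \left(\frac{74}{39} + \frac{142}{233}\right)\right)^{2}} = \frac{1}{\left(- \frac{11}{4} + 2 \left(-154\right)\right) + \left(360 - \left(\frac{74}{39} + \frac{142}{233}\right)\right)^{2}} = \frac{1}{\left(- \frac{11}{4} - 308\right) + \left(360 - \frac{22780}{9087}\right)^{2}} = \frac{1}{- \frac{1243}{4} + \left(360 - \frac{22780}{9087}\right)^{2}} = \frac{1}{- \frac{1243}{4} + \left(\frac{3248540}{9087}\right)^{2}} = \frac{1}{- \frac{1243}{4} + \frac{10553012131600}{82573569}} = \frac{1}{\frac{42109409580133}{330294276}} = \frac{330294276}{42109409580133}$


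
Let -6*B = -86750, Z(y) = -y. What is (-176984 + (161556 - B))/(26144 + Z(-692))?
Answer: -89659/80508 ≈ -1.1137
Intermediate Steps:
B = 43375/3 (B = -⅙*(-86750) = 43375/3 ≈ 14458.)
(-176984 + (161556 - B))/(26144 + Z(-692)) = (-176984 + (161556 - 1*43375/3))/(26144 - 1*(-692)) = (-176984 + (161556 - 43375/3))/(26144 + 692) = (-176984 + 441293/3)/26836 = -89659/3*1/26836 = -89659/80508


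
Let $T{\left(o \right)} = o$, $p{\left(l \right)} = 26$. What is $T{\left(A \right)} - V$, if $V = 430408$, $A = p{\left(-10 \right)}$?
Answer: $-430382$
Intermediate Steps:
$A = 26$
$T{\left(A \right)} - V = 26 - 430408 = -430382$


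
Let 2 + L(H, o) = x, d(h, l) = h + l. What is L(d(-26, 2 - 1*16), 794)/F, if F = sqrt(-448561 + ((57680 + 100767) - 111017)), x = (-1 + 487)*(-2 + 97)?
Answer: -46168*I*sqrt(401131)/401131 ≈ -72.895*I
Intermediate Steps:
x = 46170 (x = 486*95 = 46170)
L(H, o) = 46168 (L(H, o) = -2 + 46170 = 46168)
F = I*sqrt(401131) (F = sqrt(-448561 + (158447 - 111017)) = sqrt(-448561 + 47430) = sqrt(-401131) = I*sqrt(401131) ≈ 633.35*I)
L(d(-26, 2 - 1*16), 794)/F = 46168/((I*sqrt(401131))) = 46168*(-I*sqrt(401131)/401131) = -46168*I*sqrt(401131)/401131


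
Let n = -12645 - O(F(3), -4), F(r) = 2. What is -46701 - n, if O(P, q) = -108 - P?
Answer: -34166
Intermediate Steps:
n = -12535 (n = -12645 - (-108 - 1*2) = -12645 - (-108 - 2) = -12645 - 1*(-110) = -12645 + 110 = -12535)
-46701 - n = -46701 - 1*(-12535) = -46701 + 12535 = -34166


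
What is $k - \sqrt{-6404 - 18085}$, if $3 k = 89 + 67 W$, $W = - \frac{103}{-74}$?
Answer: $\frac{13487}{222} - 3 i \sqrt{2721} \approx 60.752 - 156.49 i$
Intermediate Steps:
$W = \frac{103}{74}$ ($W = \left(-103\right) \left(- \frac{1}{74}\right) = \frac{103}{74} \approx 1.3919$)
$k = \frac{13487}{222}$ ($k = \frac{89 + 67 \cdot \frac{103}{74}}{3} = \frac{89 + \frac{6901}{74}}{3} = \frac{1}{3} \cdot \frac{13487}{74} = \frac{13487}{222} \approx 60.752$)
$k - \sqrt{-6404 - 18085} = \frac{13487}{222} - \sqrt{-6404 - 18085} = \frac{13487}{222} - \sqrt{-24489} = \frac{13487}{222} - 3 i \sqrt{2721}$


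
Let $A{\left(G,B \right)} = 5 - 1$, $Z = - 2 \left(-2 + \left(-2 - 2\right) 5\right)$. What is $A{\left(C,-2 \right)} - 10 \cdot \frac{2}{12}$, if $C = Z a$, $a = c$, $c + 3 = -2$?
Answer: $\frac{7}{3} \approx 2.3333$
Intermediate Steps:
$c = -5$ ($c = -3 - 2 = -5$)
$a = -5$
$Z = 44$ ($Z = - 2 \left(-2 - 20\right) = \left(-2\right) \left(-22\right) = 44$)
$C = -220$ ($C = 44 \left(-5\right) = -220$)
$A{\left(G,B \right)} = 4$
$A{\left(C,-2 \right)} - 10 \cdot \frac{2}{12} = 4 - 10 \cdot \frac{2}{12} = 4 - 10 \cdot 2 \cdot \frac{1}{12} = 4 - \frac{5}{3} = \frac{7}{3}$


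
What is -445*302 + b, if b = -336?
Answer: -134726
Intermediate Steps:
-445*302 + b = -445*302 - 336 = -134390 - 336 = -134726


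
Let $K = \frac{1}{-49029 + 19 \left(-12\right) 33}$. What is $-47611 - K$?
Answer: $- \frac{2692544882}{56553} \approx -47611.0$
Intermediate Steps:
$K = - \frac{1}{56553}$ ($K = \frac{1}{-49029 - 7524} = \frac{1}{-56553} = - \frac{1}{56553} \approx -1.7683 \cdot 10^{-5}$)
$-47611 - K = -47611 - - \frac{1}{56553} = -47611 + \frac{1}{56553} = - \frac{2692544882}{56553}$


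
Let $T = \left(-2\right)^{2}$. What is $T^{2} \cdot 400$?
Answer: $6400$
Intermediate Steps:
$T = 4$
$T^{2} \cdot 400 = 4^{2} \cdot 400 = 16 \cdot 400 = 6400$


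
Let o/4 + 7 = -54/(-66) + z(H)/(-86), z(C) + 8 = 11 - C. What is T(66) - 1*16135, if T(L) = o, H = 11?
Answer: -7643375/473 ≈ -16159.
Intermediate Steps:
z(C) = 3 - C (z(C) = -8 + (11 - C) = 3 - C)
o = -11520/473 (o = -28 + 4*(-54/(-66) + (3 - 1*11)/(-86)) = -28 + 4*(-54*(-1/66) + (3 - 11)*(-1/86)) = -28 + 4*(9/11 - 8*(-1/86)) = -28 + 4*(9/11 + 4/43) = -28 + 4*(431/473) = -28 + 1724/473 = -11520/473 ≈ -24.355)
T(L) = -11520/473
T(66) - 1*16135 = -11520/473 - 1*16135 = -11520/473 - 16135 = -7643375/473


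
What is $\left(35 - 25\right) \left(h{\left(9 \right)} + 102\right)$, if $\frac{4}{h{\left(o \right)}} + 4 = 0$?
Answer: $1010$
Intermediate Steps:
$h{\left(o \right)} = -1$ ($h{\left(o \right)} = \frac{4}{-4 + 0} = \frac{4}{-4} = 4 \left(- \frac{1}{4}\right) = -1$)
$\left(35 - 25\right) \left(h{\left(9 \right)} + 102\right) = \left(35 - 25\right) \left(-1 + 102\right) = 10 \cdot 101 = 1010$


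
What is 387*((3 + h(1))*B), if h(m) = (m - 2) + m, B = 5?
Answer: 5805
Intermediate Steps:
h(m) = -2 + 2*m (h(m) = (-2 + m) + m = -2 + 2*m)
387*((3 + h(1))*B) = 387*((3 + (-2 + 2*1))*5) = 387*((3 + (-2 + 2))*5) = 387*((3 + 0)*5) = 387*(3*5) = 387*15 = 5805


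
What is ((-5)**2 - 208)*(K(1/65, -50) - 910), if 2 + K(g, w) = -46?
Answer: 175314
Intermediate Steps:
K(g, w) = -48 (K(g, w) = -2 - 46 = -48)
((-5)**2 - 208)*(K(1/65, -50) - 910) = ((-5)**2 - 208)*(-48 - 910) = (25 - 208)*(-958) = -183*(-958) = 175314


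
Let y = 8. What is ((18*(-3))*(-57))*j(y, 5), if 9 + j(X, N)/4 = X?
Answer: -12312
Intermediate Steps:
j(X, N) = -36 + 4*X
((18*(-3))*(-57))*j(y, 5) = ((18*(-3))*(-57))*(-36 + 4*8) = (-54*(-57))*(-36 + 32) = 3078*(-4) = -12312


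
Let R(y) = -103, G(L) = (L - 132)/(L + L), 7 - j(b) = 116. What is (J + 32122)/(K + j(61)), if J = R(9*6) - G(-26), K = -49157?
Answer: -832415/1280916 ≈ -0.64986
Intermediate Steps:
j(b) = -109 (j(b) = 7 - 1*116 = 7 - 116 = -109)
G(L) = (-132 + L)/(2*L) (G(L) = (-132 + L)/((2*L)) = (-132 + L)*(1/(2*L)) = (-132 + L)/(2*L))
J = -2757/26 (J = -103 - (-132 - 26)/(2*(-26)) = -103 - (-1)*(-158)/(2*26) = -103 - 1*79/26 = -103 - 79/26 = -2757/26 ≈ -106.04)
(J + 32122)/(K + j(61)) = (-2757/26 + 32122)/(-49157 - 109) = (832415/26)/(-49266) = (832415/26)*(-1/49266) = -832415/1280916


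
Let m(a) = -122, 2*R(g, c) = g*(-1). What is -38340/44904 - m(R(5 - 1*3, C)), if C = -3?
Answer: 453329/3742 ≈ 121.15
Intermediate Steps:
R(g, c) = -g/2 (R(g, c) = (g*(-1))/2 = (-g)/2 = -g/2)
-38340/44904 - m(R(5 - 1*3, C)) = -38340/44904 - 1*(-122) = -38340*1/44904 + 122 = -3195/3742 + 122 = 453329/3742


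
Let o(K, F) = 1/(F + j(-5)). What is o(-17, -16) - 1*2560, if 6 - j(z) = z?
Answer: -12801/5 ≈ -2560.2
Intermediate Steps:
j(z) = 6 - z
o(K, F) = 1/(11 + F) (o(K, F) = 1/(F + (6 - 1*(-5))) = 1/(F + (6 + 5)) = 1/(F + 11) = 1/(11 + F))
o(-17, -16) - 1*2560 = 1/(11 - 16) - 1*2560 = 1/(-5) - 2560 = -1/5 - 2560 = -12801/5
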